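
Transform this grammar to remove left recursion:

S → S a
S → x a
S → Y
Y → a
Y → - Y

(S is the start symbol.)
S is directly left-recursive. The standard transformation for
  A → A α₁ | ... | A α_m | β₁ | ... | β_n
is
  A  → β₁ A' | ... | β_n A'
  A' → α₁ A' | ... | α_m A' | ε

S → x a becomes S → x a S'
S → Y becomes S → Y S'
S → S a becomes S' → a S'
Add S' → ε

Productions for other non-terminals are unchanged:
  Y → a
  Y → - Y

Resulting grammar:
S → x a S'
S → Y S'
S' → a S'
S' → ε
Y → a
Y → - Y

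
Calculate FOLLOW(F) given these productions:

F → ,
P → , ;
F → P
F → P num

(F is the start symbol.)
{ $ }

To compute FOLLOW(F), find every occurrence of F on a right-hand side N → α F β: add FIRST(β) \ {ε}, and if β is empty or nullable also add FOLLOW(N). Iterate to a fixed point.

F is the start symbol, so $ ∈ FOLLOW(F).
F does not occur on any right-hand side.

Taking the union: FOLLOW(F) = { $ }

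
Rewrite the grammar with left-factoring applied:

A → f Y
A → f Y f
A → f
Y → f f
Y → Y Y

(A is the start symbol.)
Left-factoring transforms A → αβ₁ | αβ₂ into A → αA' and A' → β₁ | β₂
(α is the longest common prefix among the alternatives). Repeat until
no nonterminal has two alternatives with a common prefix.

Round 1: A has alternatives sharing prefix 'f'. Introduce A': A → f A'
  Add: A' → Y
  Add: A' → Y f
  Add: A' → ε

Round 2: A' has alternatives sharing prefix 'Y'. Introduce A'': A' → Y A''
  Add: A'' → ε
  Add: A'' → f

No remaining common prefixes — done.

Resulting grammar:
A → f A'
A' → Y A''
A'' → ε
A'' → f
A' → ε
Y → f f
Y → Y Y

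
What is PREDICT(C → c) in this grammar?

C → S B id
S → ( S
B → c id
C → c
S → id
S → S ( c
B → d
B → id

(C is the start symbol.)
PREDICT(C → c) = (FIRST(RHS) \ {ε}) ∪ (FOLLOW(C) if ε ∈ FIRST(RHS), i.e. RHS ⇒* ε)
FIRST(c) = { 'c' }
ε ∉ FIRST(c), so FOLLOW(C) is not added.
PREDICT(C → c) = { 'c' }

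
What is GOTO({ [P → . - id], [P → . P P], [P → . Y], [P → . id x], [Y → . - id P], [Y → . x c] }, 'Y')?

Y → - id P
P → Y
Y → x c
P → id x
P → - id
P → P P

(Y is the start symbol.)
GOTO(I, 'Y') = CLOSURE({ [A → αX.β] : [A → α.Xβ] ∈ I, X = 'Y' })

Items with dot before 'Y', with the dot advanced:
  [P → . Y] → [P → Y .]
Closure adds nothing (no advanced item has the dot before a non-terminal).

GOTO = { [P → Y .] }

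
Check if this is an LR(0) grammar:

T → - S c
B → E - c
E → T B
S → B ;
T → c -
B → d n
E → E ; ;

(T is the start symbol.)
Augment with T' → T and build the canonical LR(0) collection (I0 = CLOSURE({[T' → . T]}), then GOTO on every symbol after a dot until no new states appear). It has 18 states:
  I0: { [T → . - S c], [T → . c -], [T' → . T] }  — shift
  I1: { [B → . E - c], [B → . d n], [E → . E ; ;], [E → . T B], [S → . B ;], [T → - . S c], [T → . - S c], [T → . c -] }  — shift
  I2: { [T' → T .] }  — accept
  I3: { [T → c . -] }  — shift
  I4: { [T → c - .] }  — reduce
  I5: { [S → B . ;] }  — shift
  I6: { [B → E . - c], [E → E . ; ;] }  — shift
  I7: { [T → - S . c] }  — shift
  I8: { [B → . E - c], [B → . d n], [E → . E ; ;], [E → . T B], [E → T . B], [T → . - S c], [T → . c -] }  — shift
  I9: { [B → d . n] }  — shift
  I10: { [B → d n .] }  — reduce
  I11: { [E → T B .] }  — reduce
  I12: { [T → - S c .] }  — reduce
  I13: { [B → E - . c] }  — shift
  I14: { [E → E ; . ;] }  — shift
  I15: { [E → E ; ; .] }  — reduce
  I16: { [B → E - c .] }  — reduce
  I17: { [S → B ; .] }  — reduce

Every state is either a pure shift/goto state or contains exactly one complete item and nothing to shift — no conflicts. The grammar is LR(0).

Answer: Yes, the grammar is LR(0)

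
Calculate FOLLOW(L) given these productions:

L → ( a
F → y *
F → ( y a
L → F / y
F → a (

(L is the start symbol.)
To compute FOLLOW(L), find every occurrence of L on a right-hand side N → α L β: add FIRST(β) \ {ε}, and if β is empty or nullable also add FOLLOW(N). Iterate to a fixed point.

L is the start symbol, so $ ∈ FOLLOW(L).
L does not occur on any right-hand side.

Taking the union: FOLLOW(L) = { $ }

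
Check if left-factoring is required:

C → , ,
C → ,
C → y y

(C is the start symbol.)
Left-factoring is needed when two productions for the same non-terminal
share a common prefix on the right-hand side.

Productions for C:
  C → , ,
  C → ,
  C → y y

Found common prefix ',' in productions for C

Answer: Yes, C has productions with common prefix ','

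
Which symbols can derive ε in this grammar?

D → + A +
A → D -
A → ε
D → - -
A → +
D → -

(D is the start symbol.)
{ 'A' }

ε-productions: A → ε
So A is immediately nullable.
No further non-terminal can be added: every production for the remaining non-terminals contains a terminal or a non-nullable non-terminal.
Nullable = { 'A' }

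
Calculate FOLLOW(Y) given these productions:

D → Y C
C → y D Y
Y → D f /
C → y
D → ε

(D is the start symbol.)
To compute FOLLOW(Y), find every occurrence of Y on a right-hand side N → α Y β: add FIRST(β) \ {ε}, and if β is empty or nullable also add FOLLOW(N). Iterate to a fixed point.

In D → Y C: Y is followed by C, add FIRST(C) \ {ε} = { 'y' }
In C → y D Y: Y is at the end, add FOLLOW(C)

The FOLLOW sets referred to above (computed the same way, to a fixed point):
  FOLLOW(C) = { $, 'f' }

Taking the union: FOLLOW(Y) = { $, 'f', 'y' }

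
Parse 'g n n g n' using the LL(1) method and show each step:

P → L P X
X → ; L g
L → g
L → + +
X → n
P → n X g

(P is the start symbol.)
LL(1) parsing maintains a stack (initially the start symbol over $) and the input. At each step: if the stack top is a terminal, match it against the current input token; if it is a non-terminal N, replace it with the RHS of M[N, lookahead] (the unique production whose predict set contains the lookahead).

Stack is shown with the top on the left.

Stack      Input        Action
------------------------------
P $        g n n g n $  output P → L P X
L P X $    g n n g n $  output L → g
g P X $    g n n g n $  match 'g'
P X $      n n g n $    output P → n X g
n X g X $  n n g n $    match 'n'
X g X $    n g n $      output X → n
n g X $    n g n $      match 'n'
g X $      g n $        match 'g'
X $        n $          output X → n
n $        n $          match 'n'
$          $            accept

The string is accepted.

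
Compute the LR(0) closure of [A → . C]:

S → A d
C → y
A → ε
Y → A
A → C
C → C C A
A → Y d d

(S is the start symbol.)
{ [A → . C], [C → . C C A], [C → . y] }

To compute CLOSURE, for each item [A → α.Bβ] where B is a non-terminal, add [B → .γ] for all productions B → γ; repeat for the newly added items until nothing changes.

Start with: [A → . C]
  [A → . C] has the dot before C: add [C → . y], [C → . C C A]
No further items can be added.

CLOSURE = { [A → . C], [C → . C C A], [C → . y] }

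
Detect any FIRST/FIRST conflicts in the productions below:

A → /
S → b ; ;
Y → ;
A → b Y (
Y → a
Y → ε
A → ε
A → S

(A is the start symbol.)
Yes. A → b Y '(' / A → S on { 'b' }

A FIRST/FIRST conflict occurs when two productions N → α and N → β for the same non-terminal have FIRST(α) ∩ FIRST(β) ≠ ∅ (with ε ∈ FIRST of a nullable right-hand side, so two nullable alternatives also conflict).

FIRST sets of the non-terminals at (or reachable through a nullable prefix from) the front of some alternative:
  FIRST(S) = { 'b' }

Productions for A:
  A → /: FIRST = { '/' }
  A → b Y (: FIRST = { 'b' }
  A → ε: FIRST = { ε }
  A → S: FIRST = { 'b' }
Productions for Y:
  Y → ;: FIRST = { ';' }
  Y → a: FIRST = { 'a' }
  Y → ε: FIRST = { ε }
S has only one production, so no FIRST/FIRST conflict is possible there.

Conflict for A: A → b Y ( and A → S
  Overlap: { 'b' }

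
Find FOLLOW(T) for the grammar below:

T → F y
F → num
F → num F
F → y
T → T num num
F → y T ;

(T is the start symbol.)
{ $, ';', 'num' }

T is the start symbol, so $ ∈ FOLLOW(T).
In T → T num num: T is followed by num num, add FIRST(num num) \ {ε} = { 'num' }
In F → y T ;: T is followed by ';', add FIRST(';') \ {ε} = { ';' }

Taking the union: FOLLOW(T) = { $, ';', 'num' }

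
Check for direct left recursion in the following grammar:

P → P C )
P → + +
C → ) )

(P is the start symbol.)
Direct left recursion occurs when N → N α for some non-terminal N (the right-hand side begins with the left-hand side itself).

P → P C ): LEFT RECURSIVE (starts with P)
P → + +: starts with '+'
C → ) ): starts with ')'

The grammar has direct left recursion on: P.

Answer: Yes, P is left-recursive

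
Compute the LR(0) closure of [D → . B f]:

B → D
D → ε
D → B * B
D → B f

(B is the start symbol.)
Start with: [D → . B f]
  [D → . B f] has the dot before B: add [B → . D]
  [B → . D] has the dot before D: add [D → .], [D → . B * B]
No further items can be added.

CLOSURE = { [B → . D], [D → . B * B], [D → . B f], [D → .] }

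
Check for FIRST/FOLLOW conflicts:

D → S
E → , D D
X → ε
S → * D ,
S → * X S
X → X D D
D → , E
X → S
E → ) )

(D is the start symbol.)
A FIRST/FOLLOW conflict occurs when a non-terminal N has a nullable alternative N → β (β ⇒* ε) and another alternative N → α with FIRST(α) ∩ FOLLOW(N) ≠ ∅: on such a lookahead the parser cannot decide between expanding α and letting N vanish via β.

Nullable non-terminals: X.
FIRST sets used below: FIRST(X) = { '*', ',', ε }, FIRST(D) = { '*', ',' }, FIRST(S) = { '*' }

X: nullable alternative(s) X → ε; FOLLOW(X) = { '*', ',' }
  X → ε: FIRST \ {ε} = { } — this is the only nullable alternative, skip
  X → X D D: FIRST \ {ε} = { '*', ',' } — overlaps FOLLOW(X) on { '*', ',' }: CONFLICT
  X → S: FIRST \ {ε} = { '*' } — overlaps FOLLOW(X) on { '*' }: CONFLICT

D, E, S have no nullable alternative, so no FIRST/FOLLOW check is needed there.

So the grammar has 2 FIRST/FOLLOW conflicts (marked CONFLICT above).

Answer: Yes. X → X D D with FOLLOW(X) on { '*', ',' }; X → S with FOLLOW(X) on { '*' }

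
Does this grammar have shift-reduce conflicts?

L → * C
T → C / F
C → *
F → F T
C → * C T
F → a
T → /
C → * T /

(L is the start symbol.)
Yes — I3: [C → * .] vs [C → . *]; I9: [T → / .] vs [F → . a]; I13: [T → C / F .] vs [C → . *]

Augment with L' → L and build the canonical LR(0) collection (I0 = CLOSURE({[L' → . L]}), then GOTO on every symbol after a dot until no new states appear). It has 16 states:
  I0: { [L → . * C], [L' → . L] }  — shift
  I1: { [C → . * C T], [C → . * T /], [C → . *], [L → * . C] }  — shift
  I2: { [L' → L .] }  — accept
  I3: { [C → * . C T], [C → * . T /], [C → * .], [C → . * C T], [C → . * T /], [C → . *], [T → . /], [T → . C / F] }  — shift, reduce
  I4: { [L → * C .] }  — reduce
  I5: { [T → / .] }  — reduce
  I6: { [C → * C . T], [C → . * C T], [C → . * T /], [C → . *], [T → . /], [T → . C / F], [T → C . / F] }  — shift
  I7: { [C → * T . /] }  — shift
  I8: { [C → * T / .] }  — reduce
  I9: { [F → . F T], [F → . a], [T → / .], [T → C / . F] }  — shift, reduce
  I10: { [T → C . / F] }  — shift
  I11: { [C → * C T .] }  — reduce
  I12: { [F → . F T], [F → . a], [T → C / . F] }  — shift
  I13: { [C → . * C T], [C → . * T /], [C → . *], [F → F . T], [T → . /], [T → . C / F], [T → C / F .] }  — shift, reduce
  I14: { [F → a .] }  — reduce
  I15: { [F → F T .] }  — reduce

I3 contains reduce item [C → * .] and shift items [C → . *], [C → . * C T], [C → . * T /], [T → . /] — shift-reduce conflict.
I9 contains reduce item [T → / .] and shift item [F → . a] — shift-reduce conflict.
I13 contains reduce item [T → C / F .] and shift items [C → . *], [C → . * C T], [C → . * T /], [T → . /] — shift-reduce conflict.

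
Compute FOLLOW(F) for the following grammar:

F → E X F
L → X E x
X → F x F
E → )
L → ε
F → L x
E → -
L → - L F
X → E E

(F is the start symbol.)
{ $, ')', '-', 'x' }

To compute FOLLOW(F), find every occurrence of F on a right-hand side N → α F β: add FIRST(β) \ {ε}, and if β is empty or nullable also add FOLLOW(N). Iterate to a fixed point.

F is the start symbol, so $ ∈ FOLLOW(F).
In F → E X F: F is at the end; this adds FOLLOW(F) to itself — nothing new
In X → F x F: F is followed by x F, add FIRST(x F) \ {ε} = { 'x' }
In X → F x F: F is at the end, add FOLLOW(X)
In L → - L F: F is at the end, add FOLLOW(L)

The FOLLOW sets referred to above (computed the same way, to a fixed point):
  FOLLOW(X) = { ')', '-', 'x' }
  FOLLOW(L) = { ')', '-', 'x' }

Taking the union: FOLLOW(F) = { $, ')', '-', 'x' }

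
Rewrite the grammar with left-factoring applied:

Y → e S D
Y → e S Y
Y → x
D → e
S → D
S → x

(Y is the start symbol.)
Left-factoring transforms A → αβ₁ | αβ₂ into A → αA' and A' → β₁ | β₂
(α is the longest common prefix among the alternatives). Repeat until
no nonterminal has two alternatives with a common prefix.

Round 1: Y has alternatives sharing prefix 'e S'. Introduce Y': Y → e S Y'
  Add: Y' → D
  Add: Y' → Y

No remaining common prefixes — done.

Resulting grammar:
Y → e S Y'
Y' → D
Y' → Y
Y → x
D → e
S → D
S → x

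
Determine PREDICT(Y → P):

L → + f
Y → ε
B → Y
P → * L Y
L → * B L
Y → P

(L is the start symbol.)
{ '*' }

PREDICT(Y → P) = (FIRST(RHS) \ {ε}) ∪ (FOLLOW(Y) if ε ∈ FIRST(RHS), i.e. RHS ⇒* ε)
FIRST(P) = { '*' }
FIRST(P) = { '*' }
ε ∉ FIRST(P), so FOLLOW(Y) is not added.
PREDICT(Y → P) = { '*' }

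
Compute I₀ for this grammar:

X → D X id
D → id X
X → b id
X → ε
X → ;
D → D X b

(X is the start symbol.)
First, augment the grammar with X' → X
I₀ = CLOSURE({ [X' → . X] }):
  [X' → . X] has the dot before X: add [X → . D X id], [X → . b id], [X → .], [X → . ;]
  [X → . D X id] has the dot before D: add [D → . id X], [D → . D X b]
No further items can be added.

I₀ = { [D → . D X b], [D → . id X], [X → . ;], [X → . D X id], [X → . b id], [X → .], [X' → . X] }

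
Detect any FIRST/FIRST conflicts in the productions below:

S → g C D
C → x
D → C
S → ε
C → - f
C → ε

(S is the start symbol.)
A FIRST/FIRST conflict occurs when two productions N → α and N → β for the same non-terminal have FIRST(α) ∩ FIRST(β) ≠ ∅ (with ε ∈ FIRST of a nullable right-hand side, so two nullable alternatives also conflict).

Productions for S:
  S → g C D: FIRST = { 'g' }
  S → ε: FIRST = { ε }
Productions for C:
  C → x: FIRST = { 'x' }
  C → - f: FIRST = { '-' }
  C → ε: FIRST = { ε }
D has only one production, so no FIRST/FIRST conflict is possible there.

All alternatives of each non-terminal have pairwise disjoint FIRST sets.

Answer: No FIRST/FIRST conflicts.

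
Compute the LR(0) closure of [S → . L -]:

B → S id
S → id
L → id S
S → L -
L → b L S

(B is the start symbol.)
Start with: [S → . L -]
  [S → . L -] has the dot before L: add [L → . id S], [L → . b L S]
No further items can be added.

CLOSURE = { [L → . b L S], [L → . id S], [S → . L -] }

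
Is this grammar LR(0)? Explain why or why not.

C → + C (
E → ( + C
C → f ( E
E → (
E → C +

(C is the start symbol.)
Augment with C' → C and build the canonical LR(0) collection (I0 = CLOSURE({[C' → . C]}), then GOTO on every symbol after a dot until no new states appear). It has 13 states:
  I0: { [C → . + C (], [C → . f ( E], [C' → . C] }  — shift
  I1: { [C → + . C (], [C → . + C (], [C → . f ( E] }  — shift
  I2: { [C' → C .] }  — accept
  I3: { [C → f . ( E] }  — shift
  I4: { [C → . + C (], [C → . f ( E], [C → f ( . E], [E → . ( + C], [E → . (], [E → . C +] }  — shift
  I5: { [E → ( . + C], [E → ( .] }  — shift, reduce
  I6: { [E → C . +] }  — shift
  I7: { [C → f ( E .] }  — reduce
  I8: { [E → C + .] }  — reduce
  I9: { [C → . + C (], [C → . f ( E], [E → ( + . C] }  — shift
  I10: { [E → ( + C .] }  — reduce
  I11: { [C → + C . (] }  — shift
  I12: { [C → + C ( .] }  — reduce

Conflict in state I5:
  Shift-reduce conflict between [E → ( .] and [E → ( . + C]
So the grammar is NOT LR(0).

Answer: No. Shift-reduce conflict between [E → ( .] and [E → ( . + C]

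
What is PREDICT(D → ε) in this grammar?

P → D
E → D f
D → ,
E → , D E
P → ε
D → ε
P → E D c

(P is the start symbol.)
PREDICT(D → ε) = (FIRST(RHS) \ {ε}) ∪ (FOLLOW(D) if ε ∈ FIRST(RHS), i.e. RHS ⇒* ε)
The right-hand side is ε (FIRST(ε) = { ε }), so the predict set is FOLLOW(D) = { $, ',', 'c', 'f' }
PREDICT(D → ε) = { $, ',', 'c', 'f' }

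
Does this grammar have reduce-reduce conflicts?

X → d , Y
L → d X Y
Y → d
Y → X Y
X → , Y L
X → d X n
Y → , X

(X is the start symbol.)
A reduce-reduce conflict occurs when an LR(0) state has two complete items [A → α .] and [B → β .] — both call for a reduction, and with no lookahead the parser cannot choose between them.

Augment with X' → X and build the canonical LR(0) collection (I0 = CLOSURE({[X' → . X]}), then GOTO on every symbol after a dot until no new states appear). It has 18 states:
  I0: { [X → . , Y L], [X → . d , Y], [X → . d X n], [X' → . X] }  — shift
  I1: { [X → , . Y L], [X → . , Y L], [X → . d , Y], [X → . d X n], [Y → . , X], [Y → . X Y], [Y → . d] }  — shift
  I2: { [X' → X .] }  — accept
  I3: { [X → . , Y L], [X → . d , Y], [X → . d X n], [X → d . , Y], [X → d . X n] }  — shift
  I4: { [X → , . Y L], [X → . , Y L], [X → . d , Y], [X → . d X n], [X → d , . Y], [Y → . , X], [Y → . X Y], [Y → . d] }  — shift
  I5: { [X → d X . n] }  — shift
  I6: { [X → d X n .] }  — reduce
  I7: { [X → , . Y L], [X → . , Y L], [X → . d , Y], [X → . d X n], [Y → , . X], [Y → . , X], [Y → . X Y], [Y → . d] }  — shift
  I8: { [X → . , Y L], [X → . d , Y], [X → . d X n], [Y → . , X], [Y → . X Y], [Y → . d], [Y → X . Y] }  — shift
  I9: { [L → . d X Y], [X → , Y . L], [X → d , Y .] }  — shift, reduce
  I10: { [X → . , Y L], [X → . d , Y], [X → . d X n], [X → d . , Y], [X → d . X n], [Y → d .] }  — shift, reduce
  I11: { [X → , Y L .] }  — reduce
  I12: { [L → d . X Y], [X → . , Y L], [X → . d , Y], [X → . d X n] }  — shift
  I13: { [L → d X . Y], [X → . , Y L], [X → . d , Y], [X → . d X n], [Y → . , X], [Y → . X Y], [Y → . d] }  — shift
  I14: { [L → d X Y .] }  — reduce
  I15: { [Y → X Y .] }  — reduce
  I16: { [X → . , Y L], [X → . d , Y], [X → . d X n], [Y → , X .], [Y → . , X], [Y → . X Y], [Y → . d], [Y → X . Y] }  — shift, reduce
  I17: { [L → . d X Y], [X → , Y . L] }  — shift

No state contains more than one complete item.

Answer: No reduce-reduce conflicts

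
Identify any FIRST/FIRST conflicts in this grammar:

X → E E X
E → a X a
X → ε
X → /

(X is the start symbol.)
No FIRST/FIRST conflicts.

A FIRST/FIRST conflict occurs when two productions N → α and N → β for the same non-terminal have FIRST(α) ∩ FIRST(β) ≠ ∅ (with ε ∈ FIRST of a nullable right-hand side, so two nullable alternatives also conflict).

FIRST sets of the non-terminals at (or reachable through a nullable prefix from) the front of some alternative:
  FIRST(E) = { 'a' }

Productions for X:
  X → E E X: FIRST = { 'a' }
  X → ε: FIRST = { ε }
  X → /: FIRST = { '/' }
E has only one production, so no FIRST/FIRST conflict is possible there.

All alternatives of each non-terminal have pairwise disjoint FIRST sets.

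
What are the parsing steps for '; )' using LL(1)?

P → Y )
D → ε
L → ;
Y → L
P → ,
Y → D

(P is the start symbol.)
LL(1) parsing maintains a stack (initially the start symbol over $) and the input. At each step: if the stack top is a terminal, match it against the current input token; if it is a non-terminal N, replace it with the RHS of M[N, lookahead] (the unique production whose predict set contains the lookahead).

Stack is shown with the top on the left.

Stack  Input  Action
--------------------
P $    ; ) $  output P → Y )
Y ) $  ; ) $  output Y → L
L ) $  ; ) $  output L → ;
; ) $  ; ) $  match ';'
) $    ) $    match ')'
$      $      accept

The string is accepted.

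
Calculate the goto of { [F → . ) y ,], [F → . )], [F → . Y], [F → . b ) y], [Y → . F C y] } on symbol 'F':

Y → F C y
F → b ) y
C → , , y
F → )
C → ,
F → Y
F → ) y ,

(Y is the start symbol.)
GOTO(I, 'F') = CLOSURE({ [A → αX.β] : [A → α.Xβ] ∈ I, X = 'F' })

Items with dot before 'F', with the dot advanced:
  [Y → . F C y] → [Y → F . C y]
Closure of the advanced items:
  [Y → F . C y] has the dot before C: add [C → . , , y], [C → . ,]

GOTO = { [C → . , , y], [C → . ,], [Y → F . C y] }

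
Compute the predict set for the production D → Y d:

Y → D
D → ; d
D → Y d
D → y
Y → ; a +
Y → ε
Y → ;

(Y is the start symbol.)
PREDICT(D → Y d) = (FIRST(RHS) \ {ε}) ∪ (FOLLOW(D) if ε ∈ FIRST(RHS), i.e. RHS ⇒* ε)
FIRST(Y) = { ';', 'd', 'y', ε }
FIRST(Y d) = { ';', 'd', 'y' }
ε ∉ FIRST(Y d), so FOLLOW(D) is not added.
PREDICT(D → Y d) = { ';', 'd', 'y' }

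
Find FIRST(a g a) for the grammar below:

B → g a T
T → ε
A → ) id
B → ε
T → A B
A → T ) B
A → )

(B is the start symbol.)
{ 'a' }

To compute FIRST(a g a), process the symbols left to right:
Symbol a is a terminal. Add 'a' and stop.
FIRST(a g a) = { 'a' }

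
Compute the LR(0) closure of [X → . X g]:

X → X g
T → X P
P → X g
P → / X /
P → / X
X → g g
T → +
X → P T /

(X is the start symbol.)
{ [P → . / X /], [P → . / X], [P → . X g], [X → . P T /], [X → . X g], [X → . g g] }

Start with: [X → . X g]
  [X → . X g] has the dot before X: add [X → . g g], [X → . P T /]
  [X → . P T /] has the dot before P: add [P → . X g], [P → . / X /], [P → . / X]
No further items can be added.

CLOSURE = { [P → . / X /], [P → . / X], [P → . X g], [X → . P T /], [X → . X g], [X → . g g] }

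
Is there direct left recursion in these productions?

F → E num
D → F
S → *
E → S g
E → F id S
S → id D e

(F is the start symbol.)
No direct left recursion

Direct left recursion occurs when N → N α for some non-terminal N (the right-hand side begins with the left-hand side itself).

F → E num: starts with E
D → F: starts with F
S → *: starts with '*'
E → S g: starts with S
E → F id S: starts with F
S → id D e: starts with id

No direct left recursion found.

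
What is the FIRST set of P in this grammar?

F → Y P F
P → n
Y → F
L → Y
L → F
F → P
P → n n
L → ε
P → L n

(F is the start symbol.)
To compute FIRST(P), examine every production with P on the left-hand side, reading each right-hand side left to right until a non-nullable symbol is reached.

FIRST sets of the other non-terminals involved (by the same procedure, iterated to a fixed point):
  FIRST(L) = { 'n', ε }

From P → n:
  - n is a terminal: add 'n' and stop
From P → n n:
  - n is a terminal: add 'n' and stop
From P → L n:
  - L is a non-terminal: add FIRST(L) \ {ε} = { 'n' }
    L is nullable, so continue to the next symbol
  - n is a terminal: add 'n' and stop

Collecting: FIRST(P) = { 'n' }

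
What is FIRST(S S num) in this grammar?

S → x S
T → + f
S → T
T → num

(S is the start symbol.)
FIRST sets of the non-terminals involved (from the grammar, by fixed-point iteration):
  FIRST(S) = { '+', 'num', 'x' }

To compute FIRST(S S num), process the symbols left to right:
Symbol S is a non-terminal. Add FIRST(S) \ {ε} = { '+', 'num', 'x' }
S is not nullable (ε ∉ FIRST(S)), so stop here.
FIRST(S S num) = { '+', 'num', 'x' }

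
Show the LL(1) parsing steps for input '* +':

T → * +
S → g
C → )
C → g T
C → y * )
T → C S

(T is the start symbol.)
Stack is shown with the top on the left.

Stack  Input  Action
--------------------
T $    * + $  output T → * +
* + $  * + $  match '*'
+ $    + $    match '+'
$      $      accept

The string is accepted.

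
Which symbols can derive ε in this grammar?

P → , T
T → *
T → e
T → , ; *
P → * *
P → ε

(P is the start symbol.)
ε-productions: P → ε
So P is immediately nullable.
No further non-terminal can be added: every production for the remaining non-terminals contains a terminal or a non-nullable non-terminal.
Nullable = { 'P' }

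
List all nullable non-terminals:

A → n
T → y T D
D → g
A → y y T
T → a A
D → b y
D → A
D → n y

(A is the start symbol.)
A non-terminal is nullable if it can derive ε (the empty string): either it has an ε-production, or it has a production whose right-hand side consists entirely of nullable non-terminals.

There are no ε-productions, so no non-terminal can derive ε.
No non-terminals are nullable.

Answer: None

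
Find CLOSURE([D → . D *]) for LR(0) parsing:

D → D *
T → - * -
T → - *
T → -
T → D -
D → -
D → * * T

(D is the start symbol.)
{ [D → . * * T], [D → . -], [D → . D *] }

To compute CLOSURE, for each item [A → α.Bβ] where B is a non-terminal, add [B → .γ] for all productions B → γ; repeat for the newly added items until nothing changes.

Start with: [D → . D *]
  [D → . D *] has the dot before D: add [D → . -], [D → . * * T]
No further items can be added.

CLOSURE = { [D → . * * T], [D → . -], [D → . D *] }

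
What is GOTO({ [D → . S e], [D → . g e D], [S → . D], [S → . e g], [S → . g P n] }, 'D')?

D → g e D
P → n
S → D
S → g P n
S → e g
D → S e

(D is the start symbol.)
{ [S → D .] }

GOTO(I, 'D') = CLOSURE({ [A → αX.β] : [A → α.Xβ] ∈ I, X = 'D' })

Items with dot before 'D', with the dot advanced:
  [S → . D] → [S → D .]
Closure adds nothing (no advanced item has the dot before a non-terminal).

GOTO = { [S → D .] }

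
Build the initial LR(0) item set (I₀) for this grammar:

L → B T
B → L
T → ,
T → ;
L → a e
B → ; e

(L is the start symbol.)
{ [B → . ; e], [B → . L], [L → . B T], [L → . a e], [L' → . L] }

First, augment the grammar with L' → L
I₀ = CLOSURE({ [L' → . L] }):
  [L' → . L] has the dot before L: add [L → . B T], [L → . a e]
  [L → . B T] has the dot before B: add [B → . L], [B → . ; e]
No further items can be added.

I₀ = { [B → . ; e], [B → . L], [L → . B T], [L → . a e], [L' → . L] }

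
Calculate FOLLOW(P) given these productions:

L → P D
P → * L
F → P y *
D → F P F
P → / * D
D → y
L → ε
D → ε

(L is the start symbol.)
In L → P D: P is followed by D, add FIRST(D) \ {ε} = { '*', '/', 'y' }
  D is nullable, so also add FOLLOW(L)
In F → P y *: P is followed by y '*', add FIRST(y '*') \ {ε} = { 'y' }
In D → F P F: P is followed by F, add FIRST(F) \ {ε} = { '*', '/' }

The FOLLOW sets referred to above (computed the same way, to a fixed point):
  FOLLOW(L) = { $, '*', '/', 'y' }

Taking the union: FOLLOW(P) = { $, '*', '/', 'y' }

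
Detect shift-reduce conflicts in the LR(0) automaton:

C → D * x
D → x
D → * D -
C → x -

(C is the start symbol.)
Yes — I4: [D → x .] vs [C → x . -]

A shift-reduce conflict occurs when an LR(0) state has both:
  - a complete (reduce) item [A → α .] (dot at the end), and
  - a shift item [B → β . c γ] (dot before a terminal).

Augment with C' → C and build the canonical LR(0) collection (I0 = CLOSURE({[C' → . C]}), then GOTO on every symbol after a dot until no new states appear). It has 11 states:
  I0: { [C → . D * x], [C → . x -], [C' → . C], [D → . * D -], [D → . x] }  — shift
  I1: { [D → * . D -], [D → . * D -], [D → . x] }  — shift
  I2: { [C' → C .] }  — accept
  I3: { [C → D . * x] }  — shift
  I4: { [C → x . -], [D → x .] }  — shift, reduce
  I5: { [C → x - .] }  — reduce
  I6: { [C → D * . x] }  — shift
  I7: { [C → D * x .] }  — reduce
  I8: { [D → * D . -] }  — shift
  I9: { [D → x .] }  — reduce
  I10: { [D → * D - .] }  — reduce

I4 contains reduce item [D → x .] and shift item [C → x . -] — shift-reduce conflict.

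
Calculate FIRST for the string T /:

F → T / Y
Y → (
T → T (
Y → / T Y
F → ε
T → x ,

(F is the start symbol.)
FIRST sets of the non-terminals involved (from the grammar, by fixed-point iteration):
  FIRST(T) = { 'x' }

To compute FIRST(T /), process the symbols left to right:
Symbol T is a non-terminal. Add FIRST(T) \ {ε} = { 'x' }
T is not nullable (ε ∉ FIRST(T)), so stop here.
FIRST(T /) = { 'x' }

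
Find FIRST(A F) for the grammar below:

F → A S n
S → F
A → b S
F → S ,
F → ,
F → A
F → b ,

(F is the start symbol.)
{ 'b' }

FIRST sets of the non-terminals involved (from the grammar, by fixed-point iteration):
  FIRST(A) = { 'b' }

To compute FIRST(A F), process the symbols left to right:
Symbol A is a non-terminal. Add FIRST(A) \ {ε} = { 'b' }
A is not nullable (ε ∉ FIRST(A)), so stop here.
FIRST(A F) = { 'b' }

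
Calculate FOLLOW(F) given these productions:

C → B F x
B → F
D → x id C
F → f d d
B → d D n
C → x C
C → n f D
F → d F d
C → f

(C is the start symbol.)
{ 'd', 'f', 'x' }

In C → B F x: F is followed by x, add FIRST(x) \ {ε} = { 'x' }
In B → F: F is at the end, add FOLLOW(B)
In F → d F d: F is followed by d, add FIRST(d) \ {ε} = { 'd' }

The FOLLOW sets referred to above (computed the same way, to a fixed point):
  FOLLOW(B) = { 'd', 'f' }

Taking the union: FOLLOW(F) = { 'd', 'f', 'x' }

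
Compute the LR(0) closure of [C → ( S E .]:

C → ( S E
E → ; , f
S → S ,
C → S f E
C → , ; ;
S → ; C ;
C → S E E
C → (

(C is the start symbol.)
{ [C → ( S E .] }

To compute CLOSURE, for each item [A → α.Bβ] where B is a non-terminal, add [B → .γ] for all productions B → γ; repeat for the newly added items until nothing changes.

Start with: [C → ( S E .]
The dot is at the end, so nothing is added.

CLOSURE = { [C → ( S E .] }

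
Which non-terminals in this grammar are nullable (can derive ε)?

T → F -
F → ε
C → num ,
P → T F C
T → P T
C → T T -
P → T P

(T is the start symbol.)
{ 'F' }

ε-productions: F → ε
So F is immediately nullable.
No further non-terminal can be added: every production for the remaining non-terminals contains a terminal or a non-nullable non-terminal.
Nullable = { 'F' }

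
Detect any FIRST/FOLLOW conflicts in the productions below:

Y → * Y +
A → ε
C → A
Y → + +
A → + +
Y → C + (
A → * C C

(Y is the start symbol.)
A FIRST/FOLLOW conflict occurs when a non-terminal N has a nullable alternative N → β (β ⇒* ε) and another alternative N → α with FIRST(α) ∩ FOLLOW(N) ≠ ∅: on such a lookahead the parser cannot decide between expanding α and letting N vanish via β.

Nullable non-terminals: A, C.

A: nullable alternative(s) A → ε; FOLLOW(A) = { '*', '+' }
  A → ε: FIRST \ {ε} = { } — this is the only nullable alternative, skip
  A → + +: FIRST \ {ε} = { '+' } — overlaps FOLLOW(A) on { '+' }: CONFLICT
  A → * C C: FIRST \ {ε} = { '*' } — overlaps FOLLOW(A) on { '*' }: CONFLICT
C has a nullable alternative but only one production, so nothing to check.

Y has no nullable alternative, so no FIRST/FOLLOW check is needed there.

So the grammar has 2 FIRST/FOLLOW conflicts (marked CONFLICT above).

Answer: Yes. A → '+' '+' with FOLLOW(A) on { '+' }; A → '*' C C with FOLLOW(A) on { '*' }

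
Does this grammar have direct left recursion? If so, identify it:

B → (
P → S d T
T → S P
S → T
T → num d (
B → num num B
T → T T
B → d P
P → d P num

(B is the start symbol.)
Direct left recursion occurs when N → N α for some non-terminal N (the right-hand side begins with the left-hand side itself).

B → (: starts with '('
P → S d T: starts with S
T → S P: starts with S
S → T: starts with T
T → num d (: starts with num
B → num num B: starts with num
T → T T: LEFT RECURSIVE (starts with T)
B → d P: starts with d
P → d P num: starts with d

The grammar has direct left recursion on: T.

Answer: Yes, T is left-recursive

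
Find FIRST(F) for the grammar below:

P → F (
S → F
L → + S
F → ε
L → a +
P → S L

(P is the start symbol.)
To compute FIRST(F), examine every production with F on the left-hand side, reading each right-hand side left to right until a non-nullable symbol is reached.

From F → ε:
  - ε-production, so ε ∈ FIRST(F)

Collecting: FIRST(F) = { ε }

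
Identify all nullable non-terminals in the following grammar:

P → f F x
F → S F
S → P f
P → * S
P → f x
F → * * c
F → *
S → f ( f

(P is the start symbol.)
A non-terminal is nullable if it can derive ε (the empty string): either it has an ε-production, or it has a production whose right-hand side consists entirely of nullable non-terminals.

There are no ε-productions, so no non-terminal can derive ε.
No non-terminals are nullable.

Answer: None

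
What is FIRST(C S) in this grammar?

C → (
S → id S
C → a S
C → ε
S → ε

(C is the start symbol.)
FIRST sets of the non-terminals involved (from the grammar, by fixed-point iteration):
  FIRST(C) = { '(', 'a', ε }
  FIRST(S) = { 'id', ε }

To compute FIRST(C S), process the symbols left to right:
Symbol C is a non-terminal. Add FIRST(C) \ {ε} = { '(', 'a' }
C is nullable (ε ∈ FIRST(C)), continue to the next symbol.
Symbol S is a non-terminal. Add FIRST(S) \ {ε} = { 'id' }
S is nullable (ε ∈ FIRST(S)), continue to the next symbol.
All symbols are nullable, so ε is in the result.
FIRST(C S) = { '(', 'a', 'id', ε }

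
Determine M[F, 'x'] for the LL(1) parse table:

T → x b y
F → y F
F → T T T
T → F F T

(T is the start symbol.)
To find M[F, 'x'], we find productions for F where 'x' is in the predict set (PREDICT(N → α) = (FIRST(α) \ {ε}) ∪ (FOLLOW(N) if α ⇒* ε)).

Relevant sets:
  FIRST(T) = { 'x', 'y' }

F → y F: PREDICT = { 'y' }
F → T T T: PREDICT = { 'x', 'y' }
  'x' is in predict set, so this production goes in M[F, 'x']

M[F, 'x'] = F → T T T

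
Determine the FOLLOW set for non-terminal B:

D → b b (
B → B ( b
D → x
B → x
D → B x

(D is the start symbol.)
{ '(', 'x' }

In B → B ( b: B is followed by '(' b, add FIRST('(' b) \ {ε} = { '(' }
In D → B x: B is followed by x, add FIRST(x) \ {ε} = { 'x' }

Taking the union: FOLLOW(B) = { '(', 'x' }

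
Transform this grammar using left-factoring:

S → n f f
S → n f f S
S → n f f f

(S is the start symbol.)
Left-factoring transforms A → αβ₁ | αβ₂ into A → αA' and A' → β₁ | β₂
(α is the longest common prefix among the alternatives). Repeat until
no nonterminal has two alternatives with a common prefix.

Round 1: S has alternatives sharing prefix 'n f f'. Introduce S': S → n f f S'
  Add: S' → ε
  Add: S' → S
  Add: S' → f

No remaining common prefixes — done.

Resulting grammar:
S → n f f S'
S' → ε
S' → S
S' → f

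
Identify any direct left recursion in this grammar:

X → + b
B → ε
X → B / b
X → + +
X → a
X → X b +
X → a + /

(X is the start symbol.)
Yes, X is left-recursive

X → + b: starts with '+'
B → ε: starts with ε
X → B / b: starts with B
X → + +: starts with '+'
X → a: starts with a
X → X b +: LEFT RECURSIVE (starts with X)
X → a + /: starts with a

The grammar has direct left recursion on: X.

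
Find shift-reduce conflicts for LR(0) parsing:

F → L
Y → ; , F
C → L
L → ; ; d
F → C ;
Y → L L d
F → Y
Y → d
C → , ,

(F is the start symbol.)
Yes — I5: [C → L .] vs [L → . ; ; d]

A shift-reduce conflict occurs when an LR(0) state has both:
  - a complete (reduce) item [A → α .] (dot at the end), and
  - a shift item [B → β . c γ] (dot before a terminal).

Augment with F' → F and build the canonical LR(0) collection (I0 = CLOSURE({[F' → . F]}), then GOTO on every symbol after a dot until no new states appear). It has 17 states:
  I0: { [C → . , ,], [C → . L], [F → . C ;], [F → . L], [F → . Y], [F' → . F], [L → . ; ; d], [Y → . ; , F], [Y → . L L d], [Y → . d] }  — shift
  I1: { [C → , . ,] }  — shift
  I2: { [L → ; . ; d], [Y → ; . , F] }  — shift
  I3: { [F → C . ;] }  — shift
  I4: { [F' → F .] }  — accept
  I5: { [C → L .], [F → L .], [L → . ; ; d], [Y → L . L d] }  — shift, 2 reduces
  I6: { [F → Y .] }  — reduce
  I7: { [Y → d .] }  — reduce
  I8: { [L → ; . ; d] }  — shift
  I9: { [Y → L L . d] }  — shift
  I10: { [Y → L L d .] }  — reduce
  I11: { [L → ; ; . d] }  — shift
  I12: { [L → ; ; d .] }  — reduce
  I13: { [F → C ; .] }  — reduce
  I14: { [C → . , ,], [C → . L], [F → . C ;], [F → . L], [F → . Y], [L → . ; ; d], [Y → . ; , F], [Y → . L L d], [Y → . d], [Y → ; , . F] }  — shift
  I15: { [Y → ; , F .] }  — reduce
  I16: { [C → , , .] }  — reduce

I5 contains reduce items [C → L .], [F → L .] and shift item [L → . ; ; d] — shift-reduce conflict.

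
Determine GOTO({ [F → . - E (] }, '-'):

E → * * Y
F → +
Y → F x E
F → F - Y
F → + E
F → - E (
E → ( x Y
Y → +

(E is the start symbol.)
{ [E → . ( x Y], [E → . * * Y], [F → - . E (] }

GOTO(I, '-') = CLOSURE({ [A → αX.β] : [A → α.Xβ] ∈ I, X = '-' })

Items with dot before '-', with the dot advanced:
  [F → . - E (] → [F → - . E (]
Closure of the advanced items:
  [F → - . E (] has the dot before E: add [E → . * * Y], [E → . ( x Y]

GOTO = { [E → . ( x Y], [E → . * * Y], [F → - . E (] }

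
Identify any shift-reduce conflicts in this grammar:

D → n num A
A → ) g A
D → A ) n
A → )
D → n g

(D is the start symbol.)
Yes — I1: [A → ) .] vs [A → ) . g A]

Augment with D' → D and build the canonical LR(0) collection (I0 = CLOSURE({[D' → . D]}), then GOTO on every symbol after a dot until no new states appear). It has 12 states:
  I0: { [A → . ) g A], [A → . )], [D → . A ) n], [D → . n g], [D → . n num A], [D' → . D] }  — shift
  I1: { [A → ) . g A], [A → ) .] }  — shift, reduce
  I2: { [D → A . ) n] }  — shift
  I3: { [D' → D .] }  — accept
  I4: { [D → n . g], [D → n . num A] }  — shift
  I5: { [D → n g .] }  — reduce
  I6: { [A → . ) g A], [A → . )], [D → n num . A] }  — shift
  I7: { [D → n num A .] }  — reduce
  I8: { [D → A ) . n] }  — shift
  I9: { [D → A ) n .] }  — reduce
  I10: { [A → ) g . A], [A → . ) g A], [A → . )] }  — shift
  I11: { [A → ) g A .] }  — reduce

I1 contains reduce item [A → ) .] and shift item [A → ) . g A] — shift-reduce conflict.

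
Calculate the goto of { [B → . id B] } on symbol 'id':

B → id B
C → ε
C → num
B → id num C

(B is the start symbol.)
{ [B → . id B], [B → . id num C], [B → id . B] }

GOTO(I, 'id') = CLOSURE({ [A → αX.β] : [A → α.Xβ] ∈ I, X = 'id' })

Items with dot before 'id', with the dot advanced:
  [B → . id B] → [B → id . B]
Closure of the advanced items:
  [B → id . B] has the dot before B: add [B → . id B], [B → . id num C]

GOTO = { [B → . id B], [B → . id num C], [B → id . B] }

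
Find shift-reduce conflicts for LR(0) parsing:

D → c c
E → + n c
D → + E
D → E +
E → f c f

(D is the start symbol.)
Augment with D' → D and build the canonical LR(0) collection (I0 = CLOSURE({[D' → . D]}), then GOTO on every symbol after a dot until no new states appear). It has 14 states:
  I0: { [D → . + E], [D → . E +], [D → . c c], [D' → . D], [E → . + n c], [E → . f c f] }  — shift
  I1: { [D → + . E], [E → + . n c], [E → . + n c], [E → . f c f] }  — shift
  I2: { [D' → D .] }  — accept
  I3: { [D → E . +] }  — shift
  I4: { [D → c . c] }  — shift
  I5: { [E → f . c f] }  — shift
  I6: { [E → f c . f] }  — shift
  I7: { [E → f c f .] }  — reduce
  I8: { [D → c c .] }  — reduce
  I9: { [D → E + .] }  — reduce
  I10: { [E → + . n c] }  — shift
  I11: { [D → + E .] }  — reduce
  I12: { [E → + n . c] }  — shift
  I13: { [E → + n c .] }  — reduce

No state contains both a complete item and a shift item.

Answer: No shift-reduce conflicts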